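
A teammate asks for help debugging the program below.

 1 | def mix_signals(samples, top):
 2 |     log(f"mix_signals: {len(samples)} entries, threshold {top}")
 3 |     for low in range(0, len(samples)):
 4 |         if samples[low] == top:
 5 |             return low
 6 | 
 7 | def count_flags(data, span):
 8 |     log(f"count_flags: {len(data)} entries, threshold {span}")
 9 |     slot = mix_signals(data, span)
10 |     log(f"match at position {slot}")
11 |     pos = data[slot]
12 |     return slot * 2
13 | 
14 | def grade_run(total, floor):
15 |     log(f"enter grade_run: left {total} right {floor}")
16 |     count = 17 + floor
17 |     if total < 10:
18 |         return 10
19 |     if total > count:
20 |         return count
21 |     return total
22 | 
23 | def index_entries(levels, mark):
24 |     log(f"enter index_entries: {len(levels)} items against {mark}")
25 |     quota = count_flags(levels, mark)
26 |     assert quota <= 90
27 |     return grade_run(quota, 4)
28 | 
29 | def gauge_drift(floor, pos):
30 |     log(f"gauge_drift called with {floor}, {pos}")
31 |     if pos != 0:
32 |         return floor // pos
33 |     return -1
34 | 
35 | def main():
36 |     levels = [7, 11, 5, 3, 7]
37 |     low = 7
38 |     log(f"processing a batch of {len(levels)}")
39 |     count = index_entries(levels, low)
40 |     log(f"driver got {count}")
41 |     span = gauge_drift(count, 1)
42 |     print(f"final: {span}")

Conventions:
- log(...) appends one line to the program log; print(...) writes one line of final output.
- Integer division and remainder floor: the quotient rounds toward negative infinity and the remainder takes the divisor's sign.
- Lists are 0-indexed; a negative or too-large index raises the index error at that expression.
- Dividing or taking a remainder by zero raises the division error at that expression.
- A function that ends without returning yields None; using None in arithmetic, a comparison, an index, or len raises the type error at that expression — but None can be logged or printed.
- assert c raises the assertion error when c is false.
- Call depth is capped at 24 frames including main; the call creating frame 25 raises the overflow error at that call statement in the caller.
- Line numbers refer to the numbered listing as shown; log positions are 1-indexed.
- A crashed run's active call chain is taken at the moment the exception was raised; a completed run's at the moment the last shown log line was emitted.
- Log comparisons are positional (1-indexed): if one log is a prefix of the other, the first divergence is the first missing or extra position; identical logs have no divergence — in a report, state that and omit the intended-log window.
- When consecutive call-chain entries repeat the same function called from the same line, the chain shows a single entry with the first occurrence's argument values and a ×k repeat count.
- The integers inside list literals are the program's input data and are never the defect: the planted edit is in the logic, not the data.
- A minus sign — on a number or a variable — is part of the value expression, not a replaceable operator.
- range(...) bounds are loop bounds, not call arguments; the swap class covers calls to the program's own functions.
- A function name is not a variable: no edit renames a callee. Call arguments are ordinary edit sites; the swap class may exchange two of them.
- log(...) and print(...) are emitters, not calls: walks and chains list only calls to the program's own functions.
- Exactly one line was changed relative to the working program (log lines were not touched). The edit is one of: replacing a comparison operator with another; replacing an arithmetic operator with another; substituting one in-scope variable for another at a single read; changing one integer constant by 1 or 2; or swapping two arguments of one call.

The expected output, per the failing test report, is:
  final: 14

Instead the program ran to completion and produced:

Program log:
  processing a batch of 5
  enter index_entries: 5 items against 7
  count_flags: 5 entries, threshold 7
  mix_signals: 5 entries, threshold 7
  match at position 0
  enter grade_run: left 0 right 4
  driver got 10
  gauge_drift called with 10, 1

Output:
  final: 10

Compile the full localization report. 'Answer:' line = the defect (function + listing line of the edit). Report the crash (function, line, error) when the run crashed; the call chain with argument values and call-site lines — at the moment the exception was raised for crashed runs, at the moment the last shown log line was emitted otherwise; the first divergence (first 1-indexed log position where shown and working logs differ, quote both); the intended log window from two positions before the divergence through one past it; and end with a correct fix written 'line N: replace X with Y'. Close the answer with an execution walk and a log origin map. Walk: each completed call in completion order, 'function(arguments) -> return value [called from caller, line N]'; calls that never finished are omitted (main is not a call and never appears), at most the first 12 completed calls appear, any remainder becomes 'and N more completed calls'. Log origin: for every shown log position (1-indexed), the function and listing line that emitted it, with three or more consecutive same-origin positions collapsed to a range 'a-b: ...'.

Answer: the defect is in count_flags at line 12.
Key observation: At log position 6 the runs split — shown 'enter grade_run: left 0 right 4', but the working version logs 'enter grade_run: left 14 right 4'.
Call chain: main -> gauge_drift(10, 1) (called at line 41).
First divergence: position 6; shown 'enter grade_run: left 0 right 4' vs intended 'enter grade_run: left 14 right 4'.
Intended log window:
  4: mix_signals: 5 entries, threshold 7
  5: match at position 0
  6: enter grade_run: left 14 right 4
  7: driver got 14
Execution walk:
  mix_signals([7, 11, 5, 3, 7], 7) -> 0  [called from count_flags, line 9]
  count_flags([7, 11, 5, 3, 7], 7) -> 0  [called from index_entries, line 25]
  grade_run(0, 4) -> 10  [called from index_entries, line 27]
  index_entries([7, 11, 5, 3, 7], 7) -> 10  [called from main, line 39]
  gauge_drift(10, 1) -> 10  [called from main, line 41]
Log line origins:
  1: emitted by main (line 38)
  2: emitted by index_entries (line 24)
  3: emitted by count_flags (line 8)
  4: emitted by mix_signals (line 2)
  5: emitted by count_flags (line 10)
  6: emitted by grade_run (line 15)
  7: emitted by main (line 40)
  8: emitted by gauge_drift (line 30)
A correct fix: line 12: replace `slot` with `pos`.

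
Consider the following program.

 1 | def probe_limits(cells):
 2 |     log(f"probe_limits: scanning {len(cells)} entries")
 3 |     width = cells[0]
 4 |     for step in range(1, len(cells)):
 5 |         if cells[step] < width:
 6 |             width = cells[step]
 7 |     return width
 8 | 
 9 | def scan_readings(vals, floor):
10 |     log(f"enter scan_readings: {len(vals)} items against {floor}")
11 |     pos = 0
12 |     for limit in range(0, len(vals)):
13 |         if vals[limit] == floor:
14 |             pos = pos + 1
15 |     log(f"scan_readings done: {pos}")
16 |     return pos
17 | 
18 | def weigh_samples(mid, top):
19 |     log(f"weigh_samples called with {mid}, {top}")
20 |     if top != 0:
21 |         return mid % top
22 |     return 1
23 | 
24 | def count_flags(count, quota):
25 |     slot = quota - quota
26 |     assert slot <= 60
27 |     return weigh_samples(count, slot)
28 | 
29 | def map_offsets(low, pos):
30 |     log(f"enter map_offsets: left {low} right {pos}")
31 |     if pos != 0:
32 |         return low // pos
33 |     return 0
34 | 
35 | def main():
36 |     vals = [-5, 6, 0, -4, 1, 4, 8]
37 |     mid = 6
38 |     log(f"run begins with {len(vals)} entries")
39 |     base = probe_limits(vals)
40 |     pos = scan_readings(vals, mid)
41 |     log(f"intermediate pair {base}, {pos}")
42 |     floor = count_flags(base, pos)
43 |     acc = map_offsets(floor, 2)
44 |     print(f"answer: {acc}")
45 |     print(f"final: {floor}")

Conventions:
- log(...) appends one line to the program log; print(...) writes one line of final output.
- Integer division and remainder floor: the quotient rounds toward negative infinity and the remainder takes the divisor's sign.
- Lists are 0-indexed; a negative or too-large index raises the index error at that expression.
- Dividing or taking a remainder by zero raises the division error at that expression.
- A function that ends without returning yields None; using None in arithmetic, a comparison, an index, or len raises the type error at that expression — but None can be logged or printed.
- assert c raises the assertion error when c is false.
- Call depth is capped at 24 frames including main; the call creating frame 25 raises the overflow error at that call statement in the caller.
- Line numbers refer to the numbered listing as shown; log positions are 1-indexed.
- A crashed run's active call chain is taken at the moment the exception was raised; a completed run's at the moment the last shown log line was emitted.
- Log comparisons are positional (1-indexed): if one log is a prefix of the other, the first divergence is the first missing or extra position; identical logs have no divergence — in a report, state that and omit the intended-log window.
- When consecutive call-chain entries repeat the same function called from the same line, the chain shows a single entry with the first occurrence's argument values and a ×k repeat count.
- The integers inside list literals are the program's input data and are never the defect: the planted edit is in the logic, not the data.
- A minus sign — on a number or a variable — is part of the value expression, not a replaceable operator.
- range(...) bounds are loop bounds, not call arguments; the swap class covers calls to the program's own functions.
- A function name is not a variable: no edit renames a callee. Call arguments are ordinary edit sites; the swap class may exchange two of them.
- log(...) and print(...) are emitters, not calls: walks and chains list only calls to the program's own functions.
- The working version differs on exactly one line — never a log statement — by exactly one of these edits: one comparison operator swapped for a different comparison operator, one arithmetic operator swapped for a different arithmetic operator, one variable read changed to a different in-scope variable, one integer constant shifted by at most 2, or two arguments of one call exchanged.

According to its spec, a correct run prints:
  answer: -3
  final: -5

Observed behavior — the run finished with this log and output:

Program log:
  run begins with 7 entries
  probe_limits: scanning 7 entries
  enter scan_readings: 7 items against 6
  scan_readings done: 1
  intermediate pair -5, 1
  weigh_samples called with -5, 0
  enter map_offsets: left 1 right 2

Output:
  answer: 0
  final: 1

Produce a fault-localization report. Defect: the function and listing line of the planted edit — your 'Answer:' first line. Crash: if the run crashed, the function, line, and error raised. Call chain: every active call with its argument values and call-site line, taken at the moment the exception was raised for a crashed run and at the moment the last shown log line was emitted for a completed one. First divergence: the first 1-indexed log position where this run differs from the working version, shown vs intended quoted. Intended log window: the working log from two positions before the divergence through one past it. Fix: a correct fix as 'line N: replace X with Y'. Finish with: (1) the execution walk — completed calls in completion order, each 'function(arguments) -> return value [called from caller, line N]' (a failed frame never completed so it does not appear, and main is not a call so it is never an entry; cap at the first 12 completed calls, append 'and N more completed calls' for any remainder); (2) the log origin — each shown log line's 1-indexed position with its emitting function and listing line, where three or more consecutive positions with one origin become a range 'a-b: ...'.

Answer: the defect is in count_flags at line 25.
Key fact: Log line 6 is where behavior first shows: 'weigh_samples called with -5, 0' appears instead of 'weigh_samples called with -5, -6'.
Call chain: main -> map_offsets(1, 2) (called at line 43).
First divergence: position 6; shown 'weigh_samples called with -5, 0' vs intended 'weigh_samples called with -5, -6'.
Intended log window:
  4: scan_readings done: 1
  5: intermediate pair -5, 1
  6: weigh_samples called with -5, -6
  7: enter map_offsets: left -5 right 2
Execution walk:
  probe_limits([-5, 6, 0, -4, 1, 4, 8]) -> -5  [called from main, line 39]
  scan_readings([-5, 6, 0, -4, 1, 4, 8], 6) -> 1  [called from main, line 40]
  weigh_samples(-5, 0) -> 1  [called from count_flags, line 27]
  count_flags(-5, 1) -> 1  [called from main, line 42]
  map_offsets(1, 2) -> 0  [called from main, line 43]
Log line origins:
  1 — main, line 38
  2 — probe_limits, line 2
  3 — scan_readings, line 10
  4 — scan_readings, line 15
  5 — main, line 41
  6 — weigh_samples, line 19
  7 — map_offsets, line 30
A correct fix: line 25: replace `quota - quota` with `count - quota`.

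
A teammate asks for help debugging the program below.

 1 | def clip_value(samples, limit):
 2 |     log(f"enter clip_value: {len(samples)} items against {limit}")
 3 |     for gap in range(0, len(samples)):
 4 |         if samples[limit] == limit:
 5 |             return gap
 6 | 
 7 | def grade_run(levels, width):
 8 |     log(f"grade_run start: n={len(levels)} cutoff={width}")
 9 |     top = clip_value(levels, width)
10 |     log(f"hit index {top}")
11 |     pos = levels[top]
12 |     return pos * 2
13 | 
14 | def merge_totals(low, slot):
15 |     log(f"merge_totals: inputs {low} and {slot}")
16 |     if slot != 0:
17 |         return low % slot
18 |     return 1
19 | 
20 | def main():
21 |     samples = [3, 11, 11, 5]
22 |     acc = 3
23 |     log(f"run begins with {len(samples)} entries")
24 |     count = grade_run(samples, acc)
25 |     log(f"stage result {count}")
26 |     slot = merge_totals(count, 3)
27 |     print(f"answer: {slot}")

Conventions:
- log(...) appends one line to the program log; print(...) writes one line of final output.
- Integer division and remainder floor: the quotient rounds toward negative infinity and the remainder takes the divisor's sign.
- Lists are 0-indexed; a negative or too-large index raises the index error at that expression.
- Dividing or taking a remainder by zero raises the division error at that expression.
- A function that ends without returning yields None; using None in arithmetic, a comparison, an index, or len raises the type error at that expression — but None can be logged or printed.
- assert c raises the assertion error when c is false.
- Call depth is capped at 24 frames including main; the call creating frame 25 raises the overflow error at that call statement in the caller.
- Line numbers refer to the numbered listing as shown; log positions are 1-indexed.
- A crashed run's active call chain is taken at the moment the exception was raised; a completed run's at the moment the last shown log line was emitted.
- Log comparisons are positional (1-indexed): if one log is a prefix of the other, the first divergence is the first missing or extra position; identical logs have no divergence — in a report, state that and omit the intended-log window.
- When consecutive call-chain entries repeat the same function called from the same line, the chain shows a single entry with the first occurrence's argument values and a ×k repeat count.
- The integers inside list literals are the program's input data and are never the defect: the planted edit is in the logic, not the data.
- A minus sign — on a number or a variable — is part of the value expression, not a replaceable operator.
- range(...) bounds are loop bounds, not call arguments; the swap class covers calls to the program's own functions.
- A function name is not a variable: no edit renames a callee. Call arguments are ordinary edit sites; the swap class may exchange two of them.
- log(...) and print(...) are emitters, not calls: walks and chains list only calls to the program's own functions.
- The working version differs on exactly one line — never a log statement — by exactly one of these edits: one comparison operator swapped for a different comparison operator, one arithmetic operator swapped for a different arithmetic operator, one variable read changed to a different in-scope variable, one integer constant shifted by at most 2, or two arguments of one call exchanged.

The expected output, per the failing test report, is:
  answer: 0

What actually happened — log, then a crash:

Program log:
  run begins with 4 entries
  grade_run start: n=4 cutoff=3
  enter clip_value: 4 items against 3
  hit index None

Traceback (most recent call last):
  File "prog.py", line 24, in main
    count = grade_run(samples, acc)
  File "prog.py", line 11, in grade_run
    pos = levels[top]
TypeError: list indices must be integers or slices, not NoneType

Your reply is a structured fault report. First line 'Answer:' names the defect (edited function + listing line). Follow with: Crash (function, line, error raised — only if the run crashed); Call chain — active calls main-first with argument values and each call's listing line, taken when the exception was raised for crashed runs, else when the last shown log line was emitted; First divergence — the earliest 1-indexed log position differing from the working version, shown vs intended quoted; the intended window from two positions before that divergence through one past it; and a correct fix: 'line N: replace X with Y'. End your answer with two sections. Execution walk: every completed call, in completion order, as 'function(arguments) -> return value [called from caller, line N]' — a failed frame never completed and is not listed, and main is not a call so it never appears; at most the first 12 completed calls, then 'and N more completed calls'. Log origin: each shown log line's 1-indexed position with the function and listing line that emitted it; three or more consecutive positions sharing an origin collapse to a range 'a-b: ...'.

Answer: the defect is in clip_value at line 4.
Key fact: The earliest visible damage is log position 4 — 'hit index None' rather than the intended 'hit index 0'.
Crash: grade_run, line 11, TypeError.
Call chain: main -> grade_run([3, 11, 11, 5], 3) (called at line 24).
First divergence: position 4 — shown 'hit index None', intended 'hit index 0'.
Intended log window:
  2: grade_run start: n=4 cutoff=3
  3: enter clip_value: 4 items against 3
  4: hit index 0
  5: stage result 6
Execution walk:
  clip_value([3, 11, 11, 5], 3) -> None  [called from grade_run, line 9]
Origin of each log line:
  1: logged in main at line 23
  2: logged in grade_run at line 8
  3: logged in clip_value at line 2
  4: logged in grade_run at line 10
A correct fix: line 4: replace `samples[limit]` with `samples[gap]`.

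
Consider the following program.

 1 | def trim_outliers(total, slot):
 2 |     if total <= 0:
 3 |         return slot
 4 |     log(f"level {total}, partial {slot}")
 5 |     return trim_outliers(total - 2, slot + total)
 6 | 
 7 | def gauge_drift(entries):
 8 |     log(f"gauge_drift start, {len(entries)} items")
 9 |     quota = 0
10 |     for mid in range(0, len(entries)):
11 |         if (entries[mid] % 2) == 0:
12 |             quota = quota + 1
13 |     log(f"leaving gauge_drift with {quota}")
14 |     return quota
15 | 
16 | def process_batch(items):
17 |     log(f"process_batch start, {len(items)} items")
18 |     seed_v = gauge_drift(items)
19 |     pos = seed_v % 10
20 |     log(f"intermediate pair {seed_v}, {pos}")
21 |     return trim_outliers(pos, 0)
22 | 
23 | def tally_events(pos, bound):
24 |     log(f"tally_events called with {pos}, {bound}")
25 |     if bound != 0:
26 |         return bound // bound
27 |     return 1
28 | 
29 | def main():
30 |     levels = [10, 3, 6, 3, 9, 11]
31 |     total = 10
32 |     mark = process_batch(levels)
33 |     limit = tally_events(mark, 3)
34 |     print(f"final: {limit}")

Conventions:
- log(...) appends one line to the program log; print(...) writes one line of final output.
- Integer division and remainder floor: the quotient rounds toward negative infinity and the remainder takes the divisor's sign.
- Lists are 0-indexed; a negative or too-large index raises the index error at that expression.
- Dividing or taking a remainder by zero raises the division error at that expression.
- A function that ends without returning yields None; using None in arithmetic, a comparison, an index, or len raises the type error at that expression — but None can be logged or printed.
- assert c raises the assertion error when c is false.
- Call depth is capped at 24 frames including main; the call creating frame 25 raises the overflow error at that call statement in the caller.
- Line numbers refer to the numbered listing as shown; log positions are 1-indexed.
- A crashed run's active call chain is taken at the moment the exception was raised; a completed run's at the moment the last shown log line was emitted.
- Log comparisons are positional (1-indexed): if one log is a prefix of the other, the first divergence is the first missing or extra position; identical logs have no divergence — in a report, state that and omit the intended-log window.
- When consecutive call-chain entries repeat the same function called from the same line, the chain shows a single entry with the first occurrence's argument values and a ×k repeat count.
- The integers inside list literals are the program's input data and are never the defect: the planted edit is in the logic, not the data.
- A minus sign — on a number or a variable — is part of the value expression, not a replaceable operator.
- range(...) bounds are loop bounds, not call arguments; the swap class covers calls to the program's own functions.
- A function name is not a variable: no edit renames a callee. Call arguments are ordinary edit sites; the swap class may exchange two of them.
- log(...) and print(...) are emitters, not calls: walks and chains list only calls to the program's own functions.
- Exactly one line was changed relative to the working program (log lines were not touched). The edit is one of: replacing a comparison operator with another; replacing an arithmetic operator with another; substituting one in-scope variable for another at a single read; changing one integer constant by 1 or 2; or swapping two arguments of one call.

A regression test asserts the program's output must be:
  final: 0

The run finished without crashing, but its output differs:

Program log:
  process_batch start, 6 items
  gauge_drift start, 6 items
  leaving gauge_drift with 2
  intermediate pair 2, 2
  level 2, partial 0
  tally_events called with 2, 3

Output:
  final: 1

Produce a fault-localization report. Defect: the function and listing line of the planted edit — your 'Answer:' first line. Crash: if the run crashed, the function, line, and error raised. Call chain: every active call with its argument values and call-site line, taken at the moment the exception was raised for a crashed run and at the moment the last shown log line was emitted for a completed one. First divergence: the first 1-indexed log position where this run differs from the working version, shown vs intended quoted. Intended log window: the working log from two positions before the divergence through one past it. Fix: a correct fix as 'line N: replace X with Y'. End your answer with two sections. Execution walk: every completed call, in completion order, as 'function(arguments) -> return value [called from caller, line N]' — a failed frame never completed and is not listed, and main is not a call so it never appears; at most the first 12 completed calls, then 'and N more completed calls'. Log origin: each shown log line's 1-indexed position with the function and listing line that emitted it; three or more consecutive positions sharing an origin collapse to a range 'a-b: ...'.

Answer: the defect is in tally_events at line 26.
Core observation: Log streams are identical — the defect surfaces only in the printed output.
Call chain: main -> tally_events(2, 3) (called at line 33).
First divergence: none — the logs agree in full.
Execution walk:
  gauge_drift([10, 3, 6, 3, 9, 11]) -> 2  [called from process_batch, line 18]
  trim_outliers(0, 2) -> 2  [called from trim_outliers, line 5]
  trim_outliers(2, 0) -> 2  [called from process_batch, line 21]
  process_batch([10, 3, 6, 3, 9, 11]) -> 2  [called from main, line 32]
  tally_events(2, 3) -> 1  [called from main, line 33]
Origin of each log line:
  1: from process_batch, line 17
  2: from gauge_drift, line 8
  3: from gauge_drift, line 13
  4: from process_batch, line 20
  5: from trim_outliers, line 4
  6: from tally_events, line 24
A correct fix: line 26: replace `bound // bound` with `pos // bound`.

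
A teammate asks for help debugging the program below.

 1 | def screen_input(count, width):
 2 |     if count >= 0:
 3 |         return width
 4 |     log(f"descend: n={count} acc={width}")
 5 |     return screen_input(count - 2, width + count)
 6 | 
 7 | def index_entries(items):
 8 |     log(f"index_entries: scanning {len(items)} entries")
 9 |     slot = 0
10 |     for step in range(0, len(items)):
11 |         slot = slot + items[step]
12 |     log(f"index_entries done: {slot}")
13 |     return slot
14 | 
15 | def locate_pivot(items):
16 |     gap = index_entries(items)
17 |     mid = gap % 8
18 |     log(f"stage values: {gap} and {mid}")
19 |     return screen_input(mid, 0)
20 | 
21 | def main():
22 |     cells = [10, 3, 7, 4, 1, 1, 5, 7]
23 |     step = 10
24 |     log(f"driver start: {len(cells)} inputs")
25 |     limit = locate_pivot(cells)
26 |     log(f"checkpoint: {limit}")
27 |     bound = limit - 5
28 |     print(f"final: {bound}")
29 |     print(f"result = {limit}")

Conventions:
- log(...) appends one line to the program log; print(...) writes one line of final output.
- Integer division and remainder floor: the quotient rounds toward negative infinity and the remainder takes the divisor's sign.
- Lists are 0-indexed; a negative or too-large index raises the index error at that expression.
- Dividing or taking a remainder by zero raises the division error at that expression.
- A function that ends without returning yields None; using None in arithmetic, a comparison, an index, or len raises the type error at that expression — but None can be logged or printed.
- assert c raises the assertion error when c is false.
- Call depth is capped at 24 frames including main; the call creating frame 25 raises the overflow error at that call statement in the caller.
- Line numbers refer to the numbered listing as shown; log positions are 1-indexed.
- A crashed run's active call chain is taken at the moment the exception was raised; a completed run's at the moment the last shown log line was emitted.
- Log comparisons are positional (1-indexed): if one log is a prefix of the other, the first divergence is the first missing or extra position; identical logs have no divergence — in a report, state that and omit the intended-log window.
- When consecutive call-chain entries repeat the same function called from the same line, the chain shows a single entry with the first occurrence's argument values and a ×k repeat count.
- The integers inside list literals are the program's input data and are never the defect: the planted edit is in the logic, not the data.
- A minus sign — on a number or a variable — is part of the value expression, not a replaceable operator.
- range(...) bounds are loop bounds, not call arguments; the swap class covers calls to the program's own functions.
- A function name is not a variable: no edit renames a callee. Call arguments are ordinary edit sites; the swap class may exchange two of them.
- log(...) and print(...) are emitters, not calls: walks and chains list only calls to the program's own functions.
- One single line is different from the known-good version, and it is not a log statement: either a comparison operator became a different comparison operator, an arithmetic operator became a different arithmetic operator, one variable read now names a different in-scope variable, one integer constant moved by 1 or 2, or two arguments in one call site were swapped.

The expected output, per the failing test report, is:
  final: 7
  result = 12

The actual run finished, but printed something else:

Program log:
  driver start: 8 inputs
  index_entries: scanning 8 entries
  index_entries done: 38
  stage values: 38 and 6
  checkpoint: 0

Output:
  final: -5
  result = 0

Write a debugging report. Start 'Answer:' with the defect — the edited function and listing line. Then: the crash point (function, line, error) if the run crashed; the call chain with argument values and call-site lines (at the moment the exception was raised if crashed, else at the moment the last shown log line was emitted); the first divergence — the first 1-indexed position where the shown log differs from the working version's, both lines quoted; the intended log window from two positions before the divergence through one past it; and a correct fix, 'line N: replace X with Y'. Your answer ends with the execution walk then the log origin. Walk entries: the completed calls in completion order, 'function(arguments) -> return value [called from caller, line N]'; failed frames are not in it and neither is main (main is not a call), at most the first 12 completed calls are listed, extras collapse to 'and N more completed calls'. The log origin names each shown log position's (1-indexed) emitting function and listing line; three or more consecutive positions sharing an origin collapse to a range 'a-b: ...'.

Answer: the defect is in screen_input at line 2.
Key observation: Position 5 is the first bad log line: 'checkpoint: 0' should read 'descend: n=6 acc=0'.
Call chain: main.
First divergence: position 5 — shown 'checkpoint: 0', intended 'descend: n=6 acc=0'.
Intended log window:
  3: index_entries done: 38
  4: stage values: 38 and 6
  5: descend: n=6 acc=0
  6: descend: n=4 acc=6
Execution walk:
  index_entries([10, 3, 7, 4, 1, 1, 5, 7]) -> 38  [called from locate_pivot, line 16]
  screen_input(6, 0) -> 0  [called from locate_pivot, line 19]
  locate_pivot([10, 3, 7, 4, 1, 1, 5, 7]) -> 0  [called from main, line 25]
Log line origins:
  1: logged in main at line 24
  2: logged in index_entries at line 8
  3: logged in index_entries at line 12
  4: logged in locate_pivot at line 18
  5: logged in main at line 26
A correct fix: line 2: replace `>=` with `<=`.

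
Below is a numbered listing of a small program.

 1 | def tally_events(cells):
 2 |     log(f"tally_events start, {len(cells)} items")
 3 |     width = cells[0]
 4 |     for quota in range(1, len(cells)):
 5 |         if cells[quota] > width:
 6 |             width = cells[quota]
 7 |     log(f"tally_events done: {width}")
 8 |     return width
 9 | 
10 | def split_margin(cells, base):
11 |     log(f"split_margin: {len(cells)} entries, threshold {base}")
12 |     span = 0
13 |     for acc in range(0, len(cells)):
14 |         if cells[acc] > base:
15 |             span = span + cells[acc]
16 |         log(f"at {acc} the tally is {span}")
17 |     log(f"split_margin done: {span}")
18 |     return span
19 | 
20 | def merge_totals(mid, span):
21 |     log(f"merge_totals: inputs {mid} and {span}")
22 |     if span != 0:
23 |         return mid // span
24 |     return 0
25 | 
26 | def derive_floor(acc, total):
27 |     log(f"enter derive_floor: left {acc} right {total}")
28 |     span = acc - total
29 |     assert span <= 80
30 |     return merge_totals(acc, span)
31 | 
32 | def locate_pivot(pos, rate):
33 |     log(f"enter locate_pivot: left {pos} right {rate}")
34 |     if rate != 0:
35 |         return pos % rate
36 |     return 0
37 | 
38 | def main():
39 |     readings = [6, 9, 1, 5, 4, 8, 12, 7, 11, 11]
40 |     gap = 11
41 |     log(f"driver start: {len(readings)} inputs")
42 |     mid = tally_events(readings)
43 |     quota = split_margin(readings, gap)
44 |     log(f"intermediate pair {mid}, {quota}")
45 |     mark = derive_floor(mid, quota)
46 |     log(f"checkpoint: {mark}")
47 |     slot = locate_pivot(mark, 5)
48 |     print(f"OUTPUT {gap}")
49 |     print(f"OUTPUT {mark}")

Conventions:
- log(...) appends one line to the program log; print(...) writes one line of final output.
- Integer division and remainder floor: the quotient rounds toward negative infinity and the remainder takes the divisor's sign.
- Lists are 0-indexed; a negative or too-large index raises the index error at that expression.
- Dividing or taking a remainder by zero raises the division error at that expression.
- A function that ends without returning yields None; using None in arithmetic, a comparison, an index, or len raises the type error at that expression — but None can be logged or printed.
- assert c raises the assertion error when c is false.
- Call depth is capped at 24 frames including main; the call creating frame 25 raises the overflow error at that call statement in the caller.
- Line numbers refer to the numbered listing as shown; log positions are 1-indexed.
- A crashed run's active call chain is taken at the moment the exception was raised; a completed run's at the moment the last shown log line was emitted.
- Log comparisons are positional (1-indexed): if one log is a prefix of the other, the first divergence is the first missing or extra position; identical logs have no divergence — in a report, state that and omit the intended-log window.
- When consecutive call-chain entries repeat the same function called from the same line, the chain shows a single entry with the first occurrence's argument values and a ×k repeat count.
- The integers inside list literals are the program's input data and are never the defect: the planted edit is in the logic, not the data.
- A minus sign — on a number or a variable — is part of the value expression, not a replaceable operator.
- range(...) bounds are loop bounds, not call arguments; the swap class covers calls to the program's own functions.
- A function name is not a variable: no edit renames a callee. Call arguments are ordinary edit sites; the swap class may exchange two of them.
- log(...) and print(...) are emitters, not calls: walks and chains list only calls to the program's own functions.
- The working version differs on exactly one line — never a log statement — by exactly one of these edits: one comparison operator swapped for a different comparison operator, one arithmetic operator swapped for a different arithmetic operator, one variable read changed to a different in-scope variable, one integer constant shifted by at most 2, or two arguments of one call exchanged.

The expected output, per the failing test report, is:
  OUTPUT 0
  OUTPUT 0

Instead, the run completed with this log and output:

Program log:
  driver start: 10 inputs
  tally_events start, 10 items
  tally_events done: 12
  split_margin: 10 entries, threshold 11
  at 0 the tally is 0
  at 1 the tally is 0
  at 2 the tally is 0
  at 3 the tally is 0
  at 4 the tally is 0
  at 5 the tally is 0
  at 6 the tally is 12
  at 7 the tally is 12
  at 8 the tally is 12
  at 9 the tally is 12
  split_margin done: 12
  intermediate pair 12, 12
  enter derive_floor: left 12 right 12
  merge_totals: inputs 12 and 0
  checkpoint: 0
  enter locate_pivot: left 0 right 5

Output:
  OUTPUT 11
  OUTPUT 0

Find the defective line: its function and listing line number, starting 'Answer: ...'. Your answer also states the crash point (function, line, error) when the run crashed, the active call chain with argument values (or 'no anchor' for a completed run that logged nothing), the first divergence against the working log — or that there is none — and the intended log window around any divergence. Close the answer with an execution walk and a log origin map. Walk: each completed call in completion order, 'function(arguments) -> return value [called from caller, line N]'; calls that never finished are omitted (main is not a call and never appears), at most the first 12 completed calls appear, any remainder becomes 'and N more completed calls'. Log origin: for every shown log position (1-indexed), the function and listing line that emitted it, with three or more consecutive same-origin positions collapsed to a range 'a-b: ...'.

Answer: the defect is in main at line 48.
Key fact: The two runs log identically and part ways only at the printed values.
Call chain: main -> locate_pivot(0, 5) (called at line 47).
First divergence: none; the two logs match at every position.
Execution walk:
  tally_events([6, 9, 1, 5, 4, 8, 12, 7, 11, 11]) -> 12  [called from main, line 42]
  split_margin([6, 9, 1, 5, 4, 8, 12, 7, 11, 11], 11) -> 12  [called from main, line 43]
  merge_totals(12, 0) -> 0  [called from derive_floor, line 30]
  derive_floor(12, 12) -> 0  [called from main, line 45]
  locate_pivot(0, 5) -> 0  [called from main, line 47]
Log origins:
  1: emitted by main (line 41)
  2: emitted by tally_events (line 2)
  3: emitted by tally_events (line 7)
  4: emitted by split_margin (line 11)
  5-14: emitted by split_margin (line 16)
  15: emitted by split_margin (line 17)
  16: emitted by main (line 44)
  17: emitted by derive_floor (line 27)
  18: emitted by merge_totals (line 21)
  19: emitted by main (line 46)
  20: emitted by locate_pivot (line 33)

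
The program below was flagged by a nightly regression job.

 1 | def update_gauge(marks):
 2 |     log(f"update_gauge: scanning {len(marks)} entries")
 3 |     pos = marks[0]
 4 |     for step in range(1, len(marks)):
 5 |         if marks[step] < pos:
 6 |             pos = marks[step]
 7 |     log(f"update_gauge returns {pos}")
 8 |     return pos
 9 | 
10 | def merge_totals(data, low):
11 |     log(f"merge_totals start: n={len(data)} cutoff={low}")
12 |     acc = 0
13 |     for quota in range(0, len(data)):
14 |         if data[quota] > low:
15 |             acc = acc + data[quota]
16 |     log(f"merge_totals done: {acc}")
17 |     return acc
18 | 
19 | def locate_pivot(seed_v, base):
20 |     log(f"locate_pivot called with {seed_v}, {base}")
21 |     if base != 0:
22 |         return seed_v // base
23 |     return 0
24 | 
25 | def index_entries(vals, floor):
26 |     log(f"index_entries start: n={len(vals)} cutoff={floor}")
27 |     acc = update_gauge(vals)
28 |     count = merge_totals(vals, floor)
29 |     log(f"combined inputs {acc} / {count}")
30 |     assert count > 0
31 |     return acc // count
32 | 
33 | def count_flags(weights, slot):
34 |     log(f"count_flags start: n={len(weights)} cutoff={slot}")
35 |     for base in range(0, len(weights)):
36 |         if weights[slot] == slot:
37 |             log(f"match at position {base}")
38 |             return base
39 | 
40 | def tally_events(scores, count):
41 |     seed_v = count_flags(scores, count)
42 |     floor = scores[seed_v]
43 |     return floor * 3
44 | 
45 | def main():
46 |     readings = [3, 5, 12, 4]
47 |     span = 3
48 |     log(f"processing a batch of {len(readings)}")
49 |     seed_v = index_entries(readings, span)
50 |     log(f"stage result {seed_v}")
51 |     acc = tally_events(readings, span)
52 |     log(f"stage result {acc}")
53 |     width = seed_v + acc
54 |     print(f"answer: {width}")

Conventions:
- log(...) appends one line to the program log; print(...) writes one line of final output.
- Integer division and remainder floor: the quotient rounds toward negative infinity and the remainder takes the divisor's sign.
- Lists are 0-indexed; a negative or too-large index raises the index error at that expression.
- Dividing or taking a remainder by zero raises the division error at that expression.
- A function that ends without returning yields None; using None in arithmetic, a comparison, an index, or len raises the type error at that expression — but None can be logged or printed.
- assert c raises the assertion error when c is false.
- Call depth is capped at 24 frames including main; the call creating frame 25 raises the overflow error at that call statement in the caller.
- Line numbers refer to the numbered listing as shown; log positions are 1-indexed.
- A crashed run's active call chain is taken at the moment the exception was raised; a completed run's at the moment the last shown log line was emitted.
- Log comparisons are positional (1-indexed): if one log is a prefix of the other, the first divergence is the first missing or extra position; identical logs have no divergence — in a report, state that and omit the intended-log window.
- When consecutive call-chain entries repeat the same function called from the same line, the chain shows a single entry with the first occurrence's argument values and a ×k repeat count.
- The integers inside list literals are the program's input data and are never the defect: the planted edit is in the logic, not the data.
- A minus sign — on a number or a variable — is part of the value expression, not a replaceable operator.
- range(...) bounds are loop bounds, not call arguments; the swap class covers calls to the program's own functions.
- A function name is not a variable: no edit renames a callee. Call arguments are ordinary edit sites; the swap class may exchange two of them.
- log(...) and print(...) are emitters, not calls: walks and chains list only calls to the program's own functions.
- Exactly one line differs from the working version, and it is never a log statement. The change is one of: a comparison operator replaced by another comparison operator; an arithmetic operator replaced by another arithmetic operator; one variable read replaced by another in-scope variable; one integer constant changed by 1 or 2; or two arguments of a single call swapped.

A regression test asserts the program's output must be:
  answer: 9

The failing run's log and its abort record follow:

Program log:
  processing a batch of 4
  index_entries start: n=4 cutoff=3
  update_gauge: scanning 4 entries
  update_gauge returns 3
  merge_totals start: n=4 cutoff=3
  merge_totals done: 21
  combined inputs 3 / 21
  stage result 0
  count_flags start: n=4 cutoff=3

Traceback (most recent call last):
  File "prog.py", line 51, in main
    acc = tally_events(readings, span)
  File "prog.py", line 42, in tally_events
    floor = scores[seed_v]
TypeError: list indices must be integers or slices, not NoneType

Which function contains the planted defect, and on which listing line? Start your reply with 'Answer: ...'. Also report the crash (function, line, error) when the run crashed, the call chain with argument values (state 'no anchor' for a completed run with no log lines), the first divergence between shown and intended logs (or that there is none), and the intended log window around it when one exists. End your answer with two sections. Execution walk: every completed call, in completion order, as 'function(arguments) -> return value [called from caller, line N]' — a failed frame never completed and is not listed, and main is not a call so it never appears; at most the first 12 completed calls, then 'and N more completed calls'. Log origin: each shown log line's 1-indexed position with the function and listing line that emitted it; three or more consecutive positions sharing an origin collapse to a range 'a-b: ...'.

Answer: the defect is in count_flags at line 36.
Key fact: The faulty run's log stops after 9 lines; the working version's next line would be 'match at position 0'.
Crash: tally_events, line 42, TypeError.
Call chain: main -> tally_events([3, 5, 12, 4], 3) (called at line 51).
First divergence: position 10; the shown log stops at 9 lines while the working version next logs 'match at position 0'.
Intended log window:
  8: stage result 0
  9: count_flags start: n=4 cutoff=3
  10: match at position 0
  11: stage result 9
Execution walk:
  update_gauge([3, 5, 12, 4]) -> 3  [called from index_entries, line 27]
  merge_totals([3, 5, 12, 4], 3) -> 21  [called from index_entries, line 28]
  index_entries([3, 5, 12, 4], 3) -> 0  [called from main, line 49]
  count_flags([3, 5, 12, 4], 3) -> None  [called from tally_events, line 41]
Log line origins:
  1: from main, line 48
  2: from index_entries, line 26
  3: from update_gauge, line 2
  4: from update_gauge, line 7
  5: from merge_totals, line 11
  6: from merge_totals, line 16
  7: from index_entries, line 29
  8: from main, line 50
  9: from count_flags, line 34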